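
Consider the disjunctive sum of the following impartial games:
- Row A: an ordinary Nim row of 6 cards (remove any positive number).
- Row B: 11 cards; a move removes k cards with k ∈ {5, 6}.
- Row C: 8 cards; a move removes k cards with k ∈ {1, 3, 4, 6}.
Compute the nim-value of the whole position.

7

Row A is a plain Nim row of size 6, so its Grundy value is 6.
For row B, compute g(0), g(1), … with moves {5, 6}:
k:     0  1  2  3  4  5  6  7  8  9 10 11
g(k):  0  0  0  0  0  1  1  1  1  1  2  0
So g(11) = 0.
Build the Grundy sequence for row C with g(k) = mex{g(k−s) : s ∈ {1, 3, 4, 6}, s ≤ k}:
g(0) = mex{} = 0
g(1) = mex{0} = 1
g(2) = mex{1} = 0
g(3) = mex{0} = 1
g(4) = mex{0,1} = 2
g(5) = mex{0,1,2} = 3
g(6) = mex{0,1,3} = 2
g(7) = mex{1,2} = 0
g(8) = mex{0,2,3} = 1
So g(8) = 1.
By the Sprague-Grundy theorem, the Grundy value of a sum of independent games is the XOR of the component values.
Combined value = 6 XOR 0 XOR 1 = 7.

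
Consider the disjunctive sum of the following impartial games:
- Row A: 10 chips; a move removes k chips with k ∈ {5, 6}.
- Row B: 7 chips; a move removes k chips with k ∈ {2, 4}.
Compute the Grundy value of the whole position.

2

Grundy values for row A (subtraction set {5, 6}):
k:     0  1  2  3  4  5  6  7  8  9 10
g(k):  0  0  0  0  0  1  1  1  1  1  2
So g(10) = 2.
For row B, compute g(0), g(1), … with moves {2, 4}:
g(0) = mex{} = 0
g(1) = mex{} = 0
g(2) = mex{0} = 1
g(3) = mex{0} = 1
g(4) = mex{0,1} = 2
g(5) = mex{0,1} = 2
g(6) = mex{1,2} = 0
g(7) = mex{1,2} = 0
So g(7) = 0.
The value of a disjunctive sum is the nim-sum of the parts.
Combined value = 2 XOR 0 = 2.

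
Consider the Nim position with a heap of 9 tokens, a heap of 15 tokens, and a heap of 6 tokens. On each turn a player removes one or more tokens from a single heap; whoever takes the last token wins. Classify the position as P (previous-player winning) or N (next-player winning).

Compute the nim-sum pairwise:
9 XOR 15 = 6
6 XOR 6 = 0
The nim-sum is 0, so this is a P-position: the player to move is in a losing position under optimal play.

P-position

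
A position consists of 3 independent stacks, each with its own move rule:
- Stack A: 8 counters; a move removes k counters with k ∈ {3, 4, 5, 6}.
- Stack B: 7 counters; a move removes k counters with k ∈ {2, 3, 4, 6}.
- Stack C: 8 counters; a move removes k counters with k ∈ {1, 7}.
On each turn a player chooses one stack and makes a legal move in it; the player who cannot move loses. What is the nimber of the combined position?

For stack A, compute g(0), g(1), … with moves {3, 4, 5, 6}:
g(0) = mex{} = 0
g(1) = mex{} = 0
g(2) = mex{} = 0
g(3) = mex{0} = 1
g(4) = mex{0} = 1
g(5) = mex{0} = 1
g(6) = mex{0,1} = 2
g(7) = mex{0,1} = 2
g(8) = mex{0,1} = 2
So g(8) = 2.
For stack B, compute g(0), g(1), … with moves {2, 3, 4, 6}:
g(0) = mex{} = 0
g(1) = mex{} = 0
g(2) = mex{0} = 1
g(3) = mex{0} = 1
g(4) = mex{0,1} = 2
g(5) = mex{0,1} = 2
g(6) = mex{0,1,2} = 3
g(7) = mex{0,1,2} = 3
So g(7) = 3.
For stack C, compute g(0), g(1), … with moves {1, 7}:
g(0) = mex{} = 0
g(1) = mex{0} = 1
g(2) = mex{1} = 0
g(3) = mex{0} = 1
g(4) = mex{1} = 0
g(5) = mex{0} = 1
g(6) = mex{1} = 0
g(7) = mex{0} = 1
g(8) = mex{1} = 0
So g(8) = 0.
By the Sprague-Grundy theorem, the Grundy value of a sum of independent games is the XOR of the component values.
Combined value = 2 XOR 3 XOR 0 = 1.

1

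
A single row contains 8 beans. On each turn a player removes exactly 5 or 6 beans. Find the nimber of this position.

1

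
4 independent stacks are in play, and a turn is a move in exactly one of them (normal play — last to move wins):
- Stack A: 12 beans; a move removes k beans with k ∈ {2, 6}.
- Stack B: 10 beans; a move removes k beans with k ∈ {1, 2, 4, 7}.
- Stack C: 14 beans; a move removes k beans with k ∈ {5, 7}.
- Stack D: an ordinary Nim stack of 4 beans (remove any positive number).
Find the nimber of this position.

5

For stack A, compute g(0), g(1), … with moves {2, 6}:
g(0) = mex{} = 0
g(1) = mex{} = 0
g(2) = mex{0} = 1
g(3) = mex{0} = 1
g(4) = mex{1} = 0
g(5) = mex{1} = 0
g(6) = mex{0} = 1
g(7) = mex{0} = 1
g(8) = mex{1} = 0
g(9) = mex{1} = 0
g(10) = mex{0} = 1
g(11) = mex{0} = 1
g(12) = mex{1} = 0
So g(12) = 0.
Build the Grundy sequence for stack B with g(k) = mex{g(k−s) : s ∈ {1, 2, 4, 7}, s ≤ k}:
k:     0  1  2  3  4  5  6  7  8  9 10
g(k):  0  1  2  0  1  2  0  1  2  0  1
So g(10) = 1.
Build the Grundy sequence for stack C with g(k) = mex{g(k−s) : s ∈ {5, 7}, s ≤ k}:
g(0) = mex{} = 0
g(1) = mex{} = 0
g(2) = mex{} = 0
g(3) = mex{} = 0
g(4) = mex{} = 0
g(5) = mex{0} = 1
g(6) = mex{0} = 1
g(7) = mex{0} = 1
g(8) = mex{0} = 1
g(9) = mex{0} = 1
g(10) = mex{0,1} = 2
g(11) = mex{0,1} = 2
g(12) = mex{1} = 0
g(13) = mex{1} = 0
g(14) = mex{1} = 0
So g(14) = 0.
Stack D is a plain Nim stack of size 4, so its Grundy value is 4.
The value of a disjunctive sum is the nim-sum of the parts.
Combined value = 0 ⊕ 1 ⊕ 0 ⊕ 4 = 5.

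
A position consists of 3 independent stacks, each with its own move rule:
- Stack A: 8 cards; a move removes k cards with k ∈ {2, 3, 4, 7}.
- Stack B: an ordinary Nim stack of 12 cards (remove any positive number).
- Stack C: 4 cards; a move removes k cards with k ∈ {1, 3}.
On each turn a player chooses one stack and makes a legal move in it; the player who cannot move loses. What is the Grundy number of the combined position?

Build the Grundy sequence for stack A with g(k) = mex{g(k−s) : s ∈ {2, 3, 4, 7}, s ≤ k}:
k:     0  1  2  3  4  5  6  7  8
g(k):  0  0  1  1  2  2  0  3  1
So g(8) = 1.
Stack B is a plain Nim stack of size 12, so its Grundy value is 12.
Build the Grundy sequence for stack C with g(k) = mex{g(k−s) : s ∈ {1, 3}, s ≤ k}:
g(0) = mex{} = 0
g(1) = mex{0} = 1
g(2) = mex{1} = 0
g(3) = mex{0} = 1
g(4) = mex{1} = 0
So g(4) = 0.
The value of a disjunctive sum is the nim-sum of the parts.
Combined value = 1 XOR 12 XOR 0 = 13.

13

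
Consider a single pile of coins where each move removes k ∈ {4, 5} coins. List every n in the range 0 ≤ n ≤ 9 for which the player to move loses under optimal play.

0, 1, 2, 3, 9

Grundy values for subtraction set {4, 5}:
k:     0  1  2  3  4  5  6  7  8  9
g(k):  0  0  0  0  1  1  1  1  2  0
The P-positions (g = 0) in 0..9 are 0, 1, 2, 3, 9.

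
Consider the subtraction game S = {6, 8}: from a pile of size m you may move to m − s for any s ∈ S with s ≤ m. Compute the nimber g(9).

1

Compute g(0), g(1), … for moves {6, 8}:
g(0) = mex{} = 0
g(1) = mex{} = 0
g(2) = mex{} = 0
g(3) = mex{} = 0
g(4) = mex{} = 0
g(5) = mex{} = 0
g(6) = mex{0} = 1
g(7) = mex{0} = 1
g(8) = mex{0} = 1
g(9) = mex{0} = 1
So g(9) = 1.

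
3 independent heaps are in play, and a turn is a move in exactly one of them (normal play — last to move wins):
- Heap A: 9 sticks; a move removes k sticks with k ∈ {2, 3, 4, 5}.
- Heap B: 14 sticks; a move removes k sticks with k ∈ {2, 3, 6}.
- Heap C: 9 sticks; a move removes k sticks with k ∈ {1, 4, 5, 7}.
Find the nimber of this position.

For heap A, compute g(0), g(1), … with moves {2, 3, 4, 5}:
g(0) = mex{} = 0
g(1) = mex{} = 0
g(2) = mex{0} = 1
g(3) = mex{0} = 1
g(4) = mex{0,1} = 2
g(5) = mex{0,1} = 2
g(6) = mex{0,1,2} = 3
g(7) = mex{1,2} = 0
g(8) = mex{1,2,3} = 0
g(9) = mex{0,2,3} = 1
So g(9) = 1.
Grundy values for heap B (subtraction set {2, 3, 6}):
g(0) = mex{} = 0
g(1) = mex{} = 0
g(2) = mex{0} = 1
g(3) = mex{0} = 1
g(4) = mex{0,1} = 2
g(5) = mex{1} = 0
g(6) = mex{0,1,2} = 3
g(7) = mex{0,2} = 1
g(8) = mex{0,1,3} = 2
g(9) = mex{1,3} = 0
g(10) = mex{1,2} = 0
g(11) = mex{0,2} = 1
g(12) = mex{0,3} = 1
g(13) = mex{0,1} = 2
g(14) = mex{1,2} = 0
So g(14) = 0.
For heap C, compute g(0), g(1), … with moves {1, 4, 5, 7}:
k:     0  1  2  3  4  5  6  7  8  9
g(k):  0  1  0  1  2  3  2  3  0  1
So g(9) = 1.
The value of a disjunctive sum is the nim-sum of the parts.
Combined value = 1 ⊕ 0 ⊕ 1 = 0.

0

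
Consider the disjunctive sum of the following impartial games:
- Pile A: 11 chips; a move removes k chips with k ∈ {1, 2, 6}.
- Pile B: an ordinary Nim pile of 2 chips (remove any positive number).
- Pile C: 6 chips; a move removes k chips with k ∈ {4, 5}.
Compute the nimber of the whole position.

2

Build the Grundy sequence for pile A with g(k) = mex{g(k−s) : s ∈ {1, 2, 6}, s ≤ k}:
g(0) = mex{} = 0
g(1) = mex{0} = 1
g(2) = mex{0,1} = 2
g(3) = mex{1,2} = 0
g(4) = mex{0,2} = 1
g(5) = mex{0,1} = 2
g(6) = mex{0,1,2} = 3
g(7) = mex{1,2,3} = 0
g(8) = mex{0,2,3} = 1
g(9) = mex{0,1} = 2
g(10) = mex{1,2} = 0
g(11) = mex{0,2} = 1
So g(11) = 1.
Pile B is a plain Nim pile of size 2, so its Grundy value is 2.
For pile C, compute g(0), g(1), … with moves {4, 5}:
g(0) = mex{} = 0
g(1) = mex{} = 0
g(2) = mex{} = 0
g(3) = mex{} = 0
g(4) = mex{0} = 1
g(5) = mex{0} = 1
g(6) = mex{0} = 1
So g(6) = 1.
By the Sprague-Grundy theorem, the Grundy value of a sum of independent games is the XOR of the component values.
Combined value = 1 XOR 2 XOR 1 = 2.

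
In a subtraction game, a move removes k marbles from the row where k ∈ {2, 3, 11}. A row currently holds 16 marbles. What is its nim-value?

1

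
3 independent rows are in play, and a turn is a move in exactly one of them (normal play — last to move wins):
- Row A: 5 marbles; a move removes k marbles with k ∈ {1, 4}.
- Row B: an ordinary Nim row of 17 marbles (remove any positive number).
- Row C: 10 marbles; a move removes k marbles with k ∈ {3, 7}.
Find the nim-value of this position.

Build the Grundy sequence for row A with g(k) = mex{g(k−s) : s ∈ {1, 4}, s ≤ k}:
g(0) = mex{} = 0
g(1) = mex{0} = 1
g(2) = mex{1} = 0
g(3) = mex{0} = 1
g(4) = mex{0,1} = 2
g(5) = mex{1,2} = 0
So g(5) = 0.
Row B is a plain Nim row of size 17, so its Grundy value is 17.
For row C, compute g(0), g(1), … with moves {3, 7}:
g(0) = mex{} = 0
g(1) = mex{} = 0
g(2) = mex{} = 0
g(3) = mex{0} = 1
g(4) = mex{0} = 1
g(5) = mex{0} = 1
g(6) = mex{1} = 0
g(7) = mex{0,1} = 2
g(8) = mex{0,1} = 2
g(9) = mex{0} = 1
g(10) = mex{1,2} = 0
So g(10) = 0.
The value of a disjunctive sum is the nim-sum of the parts.
Combined value = 0 ⊕ 17 ⊕ 0 = 17.

17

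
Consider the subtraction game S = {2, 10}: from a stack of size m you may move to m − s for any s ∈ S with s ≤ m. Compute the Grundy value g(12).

Compute g(0), g(1), … for moves {2, 10}:
k:     0  1  2  3  4  5  6  7  8  9 10 11 12
g(k):  0  0  1  1  0  0  1  1  0  0  1  1  0
So g(12) = 0.

0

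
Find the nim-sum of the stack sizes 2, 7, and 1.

Nim-sum: 2 XOR 7 XOR 1 = 4.

4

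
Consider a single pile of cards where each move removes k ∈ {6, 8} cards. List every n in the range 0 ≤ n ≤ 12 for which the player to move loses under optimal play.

Compute g(0), g(1), … for moves {6, 8}:
k:     0  1  2  3  4  5  6  7  8  9 10 11 12
g(k):  0  0  0  0  0  0  1  1  1  1  1  1  2
The P-positions (g = 0) in 0..12 are 0, 1, 2, 3, 4, 5.

0, 1, 2, 3, 4, 5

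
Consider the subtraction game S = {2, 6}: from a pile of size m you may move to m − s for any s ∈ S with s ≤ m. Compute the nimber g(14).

Build the Grundy sequence with g(k) = mex{g(k−s) : s ∈ {2, 6}, s ≤ k}:
k:     0  1  2  3  4  5  6  7  8  9 10 11 12 13 14
g(k):  0  0  1  1  0  0  1  1  0  0  1  1  0  0  1
So g(14) = 1.

1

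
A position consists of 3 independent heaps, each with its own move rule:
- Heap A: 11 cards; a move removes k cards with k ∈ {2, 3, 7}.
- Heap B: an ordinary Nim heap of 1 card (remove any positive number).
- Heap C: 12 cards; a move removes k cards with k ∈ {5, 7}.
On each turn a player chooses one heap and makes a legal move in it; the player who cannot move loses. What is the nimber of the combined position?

1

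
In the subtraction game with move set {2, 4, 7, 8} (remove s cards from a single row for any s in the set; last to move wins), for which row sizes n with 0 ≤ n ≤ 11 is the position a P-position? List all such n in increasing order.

0, 1, 6, 11

Build the Grundy sequence with g(k) = mex{g(k−s) : s ∈ {2, 4, 7, 8}, s ≤ k}:
g(0) = mex{} = 0
g(1) = mex{} = 0
g(2) = mex{0} = 1
g(3) = mex{0} = 1
g(4) = mex{0,1} = 2
g(5) = mex{0,1} = 2
g(6) = mex{1,2} = 0
g(7) = mex{0,1,2} = 3
g(8) = mex{0,2} = 1
g(9) = mex{0,1,2,3} = 4
g(10) = mex{0,1} = 2
g(11) = mex{1,2,3,4} = 0
The P-positions (g = 0) in 0..11 are 0, 1, 6, 11.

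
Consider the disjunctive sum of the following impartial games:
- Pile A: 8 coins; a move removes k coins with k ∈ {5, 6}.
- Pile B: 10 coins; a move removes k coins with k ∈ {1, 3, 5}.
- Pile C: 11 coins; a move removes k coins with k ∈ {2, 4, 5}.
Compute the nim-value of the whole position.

Grundy values for pile A (subtraction set {5, 6}):
k:     0  1  2  3  4  5  6  7  8
g(k):  0  0  0  0  0  1  1  1  1
So g(8) = 1.
Build the Grundy sequence for pile B with g(k) = mex{g(k−s) : s ∈ {1, 3, 5}, s ≤ k}:
k:     0  1  2  3  4  5  6  7  8  9 10
g(k):  0  1  0  1  0  1  0  1  0  1  0
So g(10) = 0.
Build the Grundy sequence for pile C with g(k) = mex{g(k−s) : s ∈ {2, 4, 5}, s ≤ k}:
g(0) = mex{} = 0
g(1) = mex{} = 0
g(2) = mex{0} = 1
g(3) = mex{0} = 1
g(4) = mex{0,1} = 2
g(5) = mex{0,1} = 2
g(6) = mex{0,1,2} = 3
g(7) = mex{1,2} = 0
g(8) = mex{1,2,3} = 0
g(9) = mex{0,2} = 1
g(10) = mex{0,2,3} = 1
g(11) = mex{0,1,3} = 2
So g(11) = 2.
The value of a disjunctive sum is the nim-sum of the parts.
Combined value = 1 XOR 0 XOR 2 = 3.

3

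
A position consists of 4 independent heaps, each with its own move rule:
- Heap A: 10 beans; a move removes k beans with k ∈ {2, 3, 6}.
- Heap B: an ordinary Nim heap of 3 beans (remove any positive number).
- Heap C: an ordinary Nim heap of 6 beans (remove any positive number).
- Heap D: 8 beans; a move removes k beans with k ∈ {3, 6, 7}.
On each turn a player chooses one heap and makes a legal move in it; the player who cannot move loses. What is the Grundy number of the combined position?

Build the Grundy sequence for heap A with g(k) = mex{g(k−s) : s ∈ {2, 3, 6}, s ≤ k}:
k:     0  1  2  3  4  5  6  7  8  9 10
g(k):  0  0  1  1  2  0  3  1  2  0  0
So g(10) = 0.
Heap B is a plain Nim heap of size 3, so its Grundy value is 3.
Heap C is a plain Nim heap of size 6, so its Grundy value is 6.
Build the Grundy sequence for heap D with g(k) = mex{g(k−s) : s ∈ {3, 6, 7}, s ≤ k}:
g(0) = mex{} = 0
g(1) = mex{} = 0
g(2) = mex{} = 0
g(3) = mex{0} = 1
g(4) = mex{0} = 1
g(5) = mex{0} = 1
g(6) = mex{0,1} = 2
g(7) = mex{0,1} = 2
g(8) = mex{0,1} = 2
So g(8) = 2.
By the Sprague-Grundy theorem, the Grundy value of a sum of independent games is the XOR of the component values.
Combined value = 0 XOR 3 XOR 6 XOR 2 = 7.

7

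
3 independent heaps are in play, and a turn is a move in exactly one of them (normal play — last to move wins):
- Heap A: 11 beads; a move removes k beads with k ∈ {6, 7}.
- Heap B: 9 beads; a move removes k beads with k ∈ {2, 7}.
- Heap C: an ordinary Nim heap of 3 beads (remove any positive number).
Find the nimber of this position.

Grundy values for heap A (subtraction set {6, 7}):
k:     0  1  2  3  4  5  6  7  8  9 10 11
g(k):  0  0  0  0  0  0  1  1  1  1  1  1
So g(11) = 1.
Build the Grundy sequence for heap B with g(k) = mex{g(k−s) : s ∈ {2, 7}, s ≤ k}:
g(0) = mex{} = 0
g(1) = mex{} = 0
g(2) = mex{0} = 1
g(3) = mex{0} = 1
g(4) = mex{1} = 0
g(5) = mex{1} = 0
g(6) = mex{0} = 1
g(7) = mex{0} = 1
g(8) = mex{0,1} = 2
g(9) = mex{1} = 0
So g(9) = 0.
Heap C is a plain Nim heap of size 3, so its Grundy value is 3.
The value of a disjunctive sum is the nim-sum of the parts.
Combined value = 1 ⊕ 0 ⊕ 3 = 2.

2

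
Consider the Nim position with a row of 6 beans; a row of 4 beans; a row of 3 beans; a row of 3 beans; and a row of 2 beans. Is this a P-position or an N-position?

Compute the nim-sum pairwise:
6 ^ 4 = 2
2 ^ 3 = 1
1 ^ 3 = 2
2 ^ 2 = 0
The nim-sum is 0, so this is a P-position: the player to move is in a losing position under optimal play.

P-position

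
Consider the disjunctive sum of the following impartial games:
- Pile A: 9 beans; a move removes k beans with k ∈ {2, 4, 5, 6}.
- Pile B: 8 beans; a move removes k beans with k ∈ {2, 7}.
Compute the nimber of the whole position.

2

For pile A, compute g(0), g(1), … with moves {2, 4, 5, 6}:
k:     0  1  2  3  4  5  6  7  8  9
g(k):  0  0  1  1  2  2  3  3  0  0
So g(9) = 0.
For pile B, compute g(0), g(1), … with moves {2, 7}:
k:     0  1  2  3  4  5  6  7  8
g(k):  0  0  1  1  0  0  1  1  2
So g(8) = 2.
By the Sprague-Grundy theorem, the Grundy value of a sum of independent games is the XOR of the component values.
Combined value = 0 XOR 2 = 2.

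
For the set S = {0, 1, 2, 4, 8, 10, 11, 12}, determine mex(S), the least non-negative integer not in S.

3

The values 0, 1, 2 are all present; 3 is the first non-negative integer missing from the set.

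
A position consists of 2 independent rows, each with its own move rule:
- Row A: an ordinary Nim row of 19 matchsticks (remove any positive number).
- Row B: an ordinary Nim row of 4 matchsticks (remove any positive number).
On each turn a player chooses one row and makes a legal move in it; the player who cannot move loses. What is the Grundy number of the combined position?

23

Row A is a plain Nim row of size 19, so its Grundy value is 19.
Row B is a plain Nim row of size 4, so its Grundy value is 4.
By the Sprague-Grundy theorem, the Grundy value of a sum of independent games is the XOR of the component values.
Combined value = 19 ⊕ 4 = 23.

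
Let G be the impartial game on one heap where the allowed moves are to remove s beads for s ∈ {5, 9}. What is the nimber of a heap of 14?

Grundy values for subtraction set {5, 9}:
g(0) = mex{} = 0
g(1) = mex{} = 0
g(2) = mex{} = 0
g(3) = mex{} = 0
g(4) = mex{} = 0
g(5) = mex{0} = 1
g(6) = mex{0} = 1
g(7) = mex{0} = 1
g(8) = mex{0} = 1
g(9) = mex{0} = 1
g(10) = mex{0,1} = 2
g(11) = mex{0,1} = 2
g(12) = mex{0,1} = 2
g(13) = mex{0,1} = 2
g(14) = mex{1} = 0
So g(14) = 0.

0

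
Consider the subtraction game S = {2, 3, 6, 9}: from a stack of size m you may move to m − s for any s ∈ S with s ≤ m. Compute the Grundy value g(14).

Grundy values for subtraction set {2, 3, 6, 9}:
k:     0  1  2  3  4  5  6  7  8  9 10 11 12 13 14
g(k):  0  0  1  1  2  0  3  1  2  2  3  3  0  0  1
So g(14) = 1.

1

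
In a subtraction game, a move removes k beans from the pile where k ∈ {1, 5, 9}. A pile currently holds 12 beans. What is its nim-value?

Grundy values for subtraction set {1, 5, 9}:
k:     0  1  2  3  4  5  6  7  8  9 10 11 12
g(k):  0  1  0  1  0  1  0  1  0  1  0  1  0
So g(12) = 0.

0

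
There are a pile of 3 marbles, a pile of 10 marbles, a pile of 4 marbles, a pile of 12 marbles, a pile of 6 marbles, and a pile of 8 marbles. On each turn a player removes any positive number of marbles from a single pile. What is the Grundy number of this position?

15

Compute the nim-sum pairwise:
3 ⊕ 10 = 9
9 ⊕ 4 = 13
13 ⊕ 12 = 1
1 ⊕ 6 = 7
7 ⊕ 8 = 15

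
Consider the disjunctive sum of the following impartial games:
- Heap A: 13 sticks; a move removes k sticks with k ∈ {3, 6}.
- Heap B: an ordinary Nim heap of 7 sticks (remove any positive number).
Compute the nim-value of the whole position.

6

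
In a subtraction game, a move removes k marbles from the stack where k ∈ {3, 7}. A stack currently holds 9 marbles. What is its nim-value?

1

Compute g(0), g(1), … for moves {3, 7}:
k:     0  1  2  3  4  5  6  7  8  9
g(k):  0  0  0  1  1  1  0  2  2  1
So g(9) = 1.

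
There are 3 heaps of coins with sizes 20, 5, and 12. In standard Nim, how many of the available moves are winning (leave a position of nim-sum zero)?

1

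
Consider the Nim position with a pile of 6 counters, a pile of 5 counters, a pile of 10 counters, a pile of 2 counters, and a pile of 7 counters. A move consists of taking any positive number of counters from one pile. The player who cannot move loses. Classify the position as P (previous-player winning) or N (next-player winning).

Compute the nim-sum pairwise:
6 ^ 5 = 3
3 ^ 10 = 9
9 ^ 2 = 11
11 ^ 7 = 12
The nim-sum is 12 ≠ 0, so this is an N-position: the player to move can win.

N-position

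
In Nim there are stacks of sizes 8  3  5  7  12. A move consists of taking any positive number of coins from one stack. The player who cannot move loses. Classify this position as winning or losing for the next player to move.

Winning position

Compute the nim-sum pairwise:
8 ^ 3 = 11
11 ^ 5 = 14
14 ^ 7 = 9
9 ^ 12 = 5
The nim-sum is 5 ≠ 0, so this is an N-position: the player to move can win.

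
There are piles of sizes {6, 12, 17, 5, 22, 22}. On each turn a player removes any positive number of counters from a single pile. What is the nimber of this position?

30

Nim-sum: 6 ^ 12 ^ 17 ^ 5 ^ 22 ^ 22 = 30.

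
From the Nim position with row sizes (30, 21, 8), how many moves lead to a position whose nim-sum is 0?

Compute the nim-sum pairwise:
30 XOR 21 = 11
11 XOR 8 = 3
The overall nim-sum is X = 3. A row of size p has a winning move iff p XOR X < p (reduce it to p XOR X).
  30: 30 XOR 3 = 29 < 30 — winning move (to 29).
  21: 21 XOR 3 = 22 ≥ 21 — no move.
  8: 8 XOR 3 = 11 ≥ 8 — no move.
That gives 1 winning move.

1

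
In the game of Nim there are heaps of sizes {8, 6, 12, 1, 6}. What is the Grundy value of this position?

Compute the nim-sum pairwise:
8 ^ 6 = 14
14 ^ 12 = 2
2 ^ 1 = 3
3 ^ 6 = 5

5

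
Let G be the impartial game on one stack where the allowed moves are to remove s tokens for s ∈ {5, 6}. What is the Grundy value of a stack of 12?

0

Compute g(0), g(1), … for moves {5, 6}:
g(0) = mex{} = 0
g(1) = mex{} = 0
g(2) = mex{} = 0
g(3) = mex{} = 0
g(4) = mex{} = 0
g(5) = mex{0} = 1
g(6) = mex{0} = 1
g(7) = mex{0} = 1
g(8) = mex{0} = 1
g(9) = mex{0} = 1
g(10) = mex{0,1} = 2
g(11) = mex{1} = 0
g(12) = mex{1} = 0
So g(12) = 0.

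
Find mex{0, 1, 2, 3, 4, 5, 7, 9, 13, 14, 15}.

6

The values 0, 1, 2, 3, 4, 5 are all present; 6 is the first non-negative integer missing from the set.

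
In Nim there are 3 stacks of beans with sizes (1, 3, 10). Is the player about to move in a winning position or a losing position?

Winning position

In binary:
  0001  (1)
  0011  (3)
  1010  (10)
  ----
  1000  (8)
The nim-sum is 8 ≠ 0, so this is an N-position: the player to move can win.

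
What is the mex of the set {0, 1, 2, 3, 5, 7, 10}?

4

The values 0, 1, 2, 3 are all present; 4 is the first non-negative integer missing from the set.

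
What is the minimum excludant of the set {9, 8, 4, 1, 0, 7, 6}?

2

The values 0, 1 are all present; 2 is the first non-negative integer missing from the set.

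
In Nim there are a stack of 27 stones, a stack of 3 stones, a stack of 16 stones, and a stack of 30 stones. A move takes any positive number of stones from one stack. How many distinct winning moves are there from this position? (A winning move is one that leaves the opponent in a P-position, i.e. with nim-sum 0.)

3

Compute the nim-sum pairwise:
27 XOR 3 = 24
24 XOR 16 = 8
8 XOR 30 = 22
The overall nim-sum is X = 22. A stack of size p has a winning move iff p XOR X < p (reduce it to p XOR X).
  27: 27 XOR 22 = 13 < 27 — winning move (to 13).
  3: 3 XOR 22 = 21 ≥ 3 — no move.
  16: 16 XOR 22 = 6 < 16 — winning move (to 6).
  30: 30 XOR 22 = 8 < 30 — winning move (to 8).
That gives 3 winning moves.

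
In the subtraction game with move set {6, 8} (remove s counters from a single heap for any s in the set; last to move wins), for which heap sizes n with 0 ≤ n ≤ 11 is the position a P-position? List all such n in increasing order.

0, 1, 2, 3, 4, 5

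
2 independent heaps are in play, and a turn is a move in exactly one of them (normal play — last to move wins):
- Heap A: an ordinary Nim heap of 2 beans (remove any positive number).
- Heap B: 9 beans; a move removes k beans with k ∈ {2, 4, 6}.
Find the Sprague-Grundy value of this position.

2

Heap A is a plain Nim heap of size 2, so its Grundy value is 2.
Build the Grundy sequence for heap B with g(k) = mex{g(k−s) : s ∈ {2, 4, 6}, s ≤ k}:
g(0) = mex{} = 0
g(1) = mex{} = 0
g(2) = mex{0} = 1
g(3) = mex{0} = 1
g(4) = mex{0,1} = 2
g(5) = mex{0,1} = 2
g(6) = mex{0,1,2} = 3
g(7) = mex{0,1,2} = 3
g(8) = mex{1,2,3} = 0
g(9) = mex{1,2,3} = 0
So g(9) = 0.
By the Sprague-Grundy theorem, the Grundy value of a sum of independent games is the XOR of the component values.
Combined value = 2 ⊕ 0 = 2.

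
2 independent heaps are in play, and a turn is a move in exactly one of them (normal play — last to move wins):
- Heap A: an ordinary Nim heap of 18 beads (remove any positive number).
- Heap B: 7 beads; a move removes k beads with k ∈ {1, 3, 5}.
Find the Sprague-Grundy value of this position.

Heap A is a plain Nim heap of size 18, so its Grundy value is 18.
Build the Grundy sequence for heap B with g(k) = mex{g(k−s) : s ∈ {1, 3, 5}, s ≤ k}:
k:     0  1  2  3  4  5  6  7
g(k):  0  1  0  1  0  1  0  1
So g(7) = 1.
By the Sprague-Grundy theorem, the Grundy value of a sum of independent games is the XOR of the component values.
Combined value = 18 ⊕ 1 = 19.

19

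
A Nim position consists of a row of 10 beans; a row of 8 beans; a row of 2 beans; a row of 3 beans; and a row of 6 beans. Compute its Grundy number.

Compute the nim-sum pairwise:
10 XOR 8 = 2
2 XOR 2 = 0
0 XOR 3 = 3
3 XOR 6 = 5

5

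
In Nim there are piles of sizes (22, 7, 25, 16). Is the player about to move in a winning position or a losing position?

Winning position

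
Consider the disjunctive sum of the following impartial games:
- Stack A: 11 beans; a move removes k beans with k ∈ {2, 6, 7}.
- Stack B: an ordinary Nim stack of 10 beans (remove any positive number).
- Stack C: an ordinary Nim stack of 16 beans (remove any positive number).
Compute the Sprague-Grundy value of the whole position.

Build the Grundy sequence for stack A with g(k) = mex{g(k−s) : s ∈ {2, 6, 7}, s ≤ k}:
k:     0  1  2  3  4  5  6  7  8  9 10 11
g(k):  0  0  1  1  0  0  1  1  2  0  3  1
So g(11) = 1.
Stack B is a plain Nim stack of size 10, so its Grundy value is 10.
Stack C is a plain Nim stack of size 16, so its Grundy value is 16.
The value of a disjunctive sum is the nim-sum of the parts.
Combined value = 1 ⊕ 10 ⊕ 16 = 27.

27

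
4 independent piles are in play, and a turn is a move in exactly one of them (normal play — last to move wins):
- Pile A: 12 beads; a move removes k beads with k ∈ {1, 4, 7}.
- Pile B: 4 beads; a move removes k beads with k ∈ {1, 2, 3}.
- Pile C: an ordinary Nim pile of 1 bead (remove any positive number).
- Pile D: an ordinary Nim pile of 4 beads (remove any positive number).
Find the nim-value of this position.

For pile A, compute g(0), g(1), … with moves {1, 4, 7}:
k:     0  1  2  3  4  5  6  7  8  9 10 11 12
g(k):  0  1  0  1  2  0  1  2  0  1  0  1  2
So g(12) = 2.
Grundy values for pile B (subtraction set {1, 2, 3}):
k:     0  1  2  3  4
g(k):  0  1  2  3  0
So g(4) = 0.
Pile C is a plain Nim pile of size 1, so its Grundy value is 1.
Pile D is a plain Nim pile of size 4, so its Grundy value is 4.
By the Sprague-Grundy theorem, the Grundy value of a sum of independent games is the XOR of the component values.
Combined value = 2 XOR 0 XOR 1 XOR 4 = 7.

7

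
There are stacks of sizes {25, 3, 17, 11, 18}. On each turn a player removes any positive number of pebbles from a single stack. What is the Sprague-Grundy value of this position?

18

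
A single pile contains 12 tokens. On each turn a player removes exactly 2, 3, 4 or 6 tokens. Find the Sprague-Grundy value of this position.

2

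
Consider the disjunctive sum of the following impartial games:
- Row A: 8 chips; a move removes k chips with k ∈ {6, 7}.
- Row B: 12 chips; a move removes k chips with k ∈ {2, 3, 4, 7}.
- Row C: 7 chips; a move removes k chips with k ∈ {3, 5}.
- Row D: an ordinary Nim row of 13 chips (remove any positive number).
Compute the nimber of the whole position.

14

For row A, compute g(0), g(1), … with moves {6, 7}:
k:     0  1  2  3  4  5  6  7  8
g(k):  0  0  0  0  0  0  1  1  1
So g(8) = 1.
Grundy values for row B (subtraction set {2, 3, 4, 7}):
k:     0  1  2  3  4  5  6  7  8  9 10 11 12
g(k):  0  0  1  1  2  2  0  3  1  4  2  0  0
So g(12) = 0.
Grundy values for row C (subtraction set {3, 5}):
g(0) = mex{} = 0
g(1) = mex{} = 0
g(2) = mex{} = 0
g(3) = mex{0} = 1
g(4) = mex{0} = 1
g(5) = mex{0} = 1
g(6) = mex{0,1} = 2
g(7) = mex{0,1} = 2
So g(7) = 2.
Row D is a plain Nim row of size 13, so its Grundy value is 13.
The value of a disjunctive sum is the nim-sum of the parts.
Combined value = 1 ⊕ 0 ⊕ 2 ⊕ 13 = 14.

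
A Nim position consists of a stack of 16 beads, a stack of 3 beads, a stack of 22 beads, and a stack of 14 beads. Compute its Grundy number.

11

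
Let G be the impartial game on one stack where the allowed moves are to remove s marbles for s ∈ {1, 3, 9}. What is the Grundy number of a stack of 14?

Grundy values for subtraction set {1, 3, 9}:
k:     0  1  2  3  4  5  6  7  8  9 10 11 12 13 14
g(k):  0  1  0  1  0  1  0  1  0  1  0  1  0  1  0
So g(14) = 0.

0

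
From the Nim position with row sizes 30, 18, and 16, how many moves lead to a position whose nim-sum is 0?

3

In binary:
  11110  (30)
  10010  (18)
  10000  (16)
  -----
  11100  (28)
The overall nim-sum is X = 28. A row of size p has a winning move iff p XOR X < p (reduce it to p XOR X).
  30: 30 XOR 28 = 2 < 30 — winning move (to 2).
  18: 18 XOR 28 = 14 < 18 — winning move (to 14).
  16: 16 XOR 28 = 12 < 16 — winning move (to 12).
That gives 3 winning moves.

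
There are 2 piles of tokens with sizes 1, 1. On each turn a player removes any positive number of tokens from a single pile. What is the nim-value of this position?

Bitwise XOR of the heap sizes:
  1  (1)
  1  (1)
  -
  0  (0)

0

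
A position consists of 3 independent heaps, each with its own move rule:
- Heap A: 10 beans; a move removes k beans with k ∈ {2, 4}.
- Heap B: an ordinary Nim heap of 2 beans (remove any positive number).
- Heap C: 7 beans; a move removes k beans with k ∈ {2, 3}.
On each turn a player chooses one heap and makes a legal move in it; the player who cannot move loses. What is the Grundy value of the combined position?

Build the Grundy sequence for heap A with g(k) = mex{g(k−s) : s ∈ {2, 4}, s ≤ k}:
k:     0  1  2  3  4  5  6  7  8  9 10
g(k):  0  0  1  1  2  2  0  0  1  1  2
So g(10) = 2.
Heap B is a plain Nim heap of size 2, so its Grundy value is 2.
Build the Grundy sequence for heap C with g(k) = mex{g(k−s) : s ∈ {2, 3}, s ≤ k}:
g(0) = mex{} = 0
g(1) = mex{} = 0
g(2) = mex{0} = 1
g(3) = mex{0} = 1
g(4) = mex{0,1} = 2
g(5) = mex{1} = 0
g(6) = mex{1,2} = 0
g(7) = mex{0,2} = 1
So g(7) = 1.
By the Sprague-Grundy theorem, the Grundy value of a sum of independent games is the XOR of the component values.
Combined value = 2 ⊕ 2 ⊕ 1 = 1.

1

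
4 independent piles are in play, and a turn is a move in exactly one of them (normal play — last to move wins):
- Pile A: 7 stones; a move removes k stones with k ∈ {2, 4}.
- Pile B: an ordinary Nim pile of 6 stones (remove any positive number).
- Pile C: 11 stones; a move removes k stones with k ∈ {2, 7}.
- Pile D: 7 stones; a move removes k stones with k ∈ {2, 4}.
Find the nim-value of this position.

For pile A, compute g(0), g(1), … with moves {2, 4}:
g(0) = mex{} = 0
g(1) = mex{} = 0
g(2) = mex{0} = 1
g(3) = mex{0} = 1
g(4) = mex{0,1} = 2
g(5) = mex{0,1} = 2
g(6) = mex{1,2} = 0
g(7) = mex{1,2} = 0
So g(7) = 0.
Pile B is a plain Nim pile of size 6, so its Grundy value is 6.
Build the Grundy sequence for pile C with g(k) = mex{g(k−s) : s ∈ {2, 7}, s ≤ k}:
k:     0  1  2  3  4  5  6  7  8  9 10 11
g(k):  0  0  1  1  0  0  1  1  2  0  0  1
So g(11) = 1.
For pile D, compute g(0), g(1), … with moves {2, 4}:
g(0) = mex{} = 0
g(1) = mex{} = 0
g(2) = mex{0} = 1
g(3) = mex{0} = 1
g(4) = mex{0,1} = 2
g(5) = mex{0,1} = 2
g(6) = mex{1,2} = 0
g(7) = mex{1,2} = 0
So g(7) = 0.
By the Sprague-Grundy theorem, the Grundy value of a sum of independent games is the XOR of the component values.
Combined value = 0 XOR 6 XOR 1 XOR 0 = 7.

7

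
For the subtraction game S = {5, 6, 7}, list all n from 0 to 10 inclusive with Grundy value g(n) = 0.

0, 1, 2, 3, 4

Compute g(0), g(1), … for moves {5, 6, 7}:
k:     0  1  2  3  4  5  6  7  8  9 10
g(k):  0  0  0  0  0  1  1  1  1  1  2
The P-positions (g = 0) in 0..10 are 0, 1, 2, 3, 4.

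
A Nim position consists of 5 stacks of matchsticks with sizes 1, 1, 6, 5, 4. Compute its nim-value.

7

Write each in binary and XOR column by column:
  001  (1)
  001  (1)
  110  (6)
  101  (5)
  100  (4)
  ---
  111  (7)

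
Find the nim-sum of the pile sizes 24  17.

9

Write each in binary and XOR column by column:
  11000  (24)
  10001  (17)
  -----
  01001  (9)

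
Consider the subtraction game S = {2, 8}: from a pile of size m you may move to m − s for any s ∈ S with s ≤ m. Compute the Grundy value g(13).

Compute g(0), g(1), … for moves {2, 8}:
k:     0  1  2  3  4  5  6  7  8  9 10 11 12 13
g(k):  0  0  1  1  0  0  1  1  2  2  0  0  1  1
So g(13) = 1.

1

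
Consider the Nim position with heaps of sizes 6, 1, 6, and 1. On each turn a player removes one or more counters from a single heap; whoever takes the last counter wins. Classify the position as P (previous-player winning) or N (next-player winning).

P-position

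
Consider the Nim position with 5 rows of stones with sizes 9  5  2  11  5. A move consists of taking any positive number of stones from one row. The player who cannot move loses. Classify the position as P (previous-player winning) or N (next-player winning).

P-position

Compute the nim-sum pairwise:
9 XOR 5 = 12
12 XOR 2 = 14
14 XOR 11 = 5
5 XOR 5 = 0
The nim-sum is 0, so this is a P-position: the player to move is in a losing position under optimal play.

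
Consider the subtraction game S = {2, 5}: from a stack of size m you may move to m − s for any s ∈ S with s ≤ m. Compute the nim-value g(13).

Build the Grundy sequence with g(k) = mex{g(k−s) : s ∈ {2, 5}, s ≤ k}:
k:     0  1  2  3  4  5  6  7  8  9 10 11 12 13
g(k):  0  0  1  1  0  2  1  0  0  1  1  0  2  1
So g(13) = 1.

1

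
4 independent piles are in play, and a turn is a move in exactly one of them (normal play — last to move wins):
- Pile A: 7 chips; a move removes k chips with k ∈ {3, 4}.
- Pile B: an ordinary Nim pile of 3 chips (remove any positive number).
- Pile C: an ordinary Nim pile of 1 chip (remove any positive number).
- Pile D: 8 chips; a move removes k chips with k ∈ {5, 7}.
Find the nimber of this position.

3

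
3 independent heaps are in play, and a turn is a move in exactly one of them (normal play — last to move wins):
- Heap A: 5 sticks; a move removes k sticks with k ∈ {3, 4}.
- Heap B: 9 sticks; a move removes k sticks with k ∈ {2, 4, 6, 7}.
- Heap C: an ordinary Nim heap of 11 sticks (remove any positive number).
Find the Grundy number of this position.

10

For heap A, compute g(0), g(1), … with moves {3, 4}:
k:     0  1  2  3  4  5
g(k):  0  0  0  1  1  1
So g(5) = 1.
Grundy values for heap B (subtraction set {2, 4, 6, 7}):
k:     0  1  2  3  4  5  6  7  8  9
g(k):  0  0  1  1  2  2  3  3  4  0
So g(9) = 0.
Heap C is a plain Nim heap of size 11, so its Grundy value is 11.
The value of a disjunctive sum is the nim-sum of the parts.
Combined value = 1 XOR 0 XOR 11 = 10.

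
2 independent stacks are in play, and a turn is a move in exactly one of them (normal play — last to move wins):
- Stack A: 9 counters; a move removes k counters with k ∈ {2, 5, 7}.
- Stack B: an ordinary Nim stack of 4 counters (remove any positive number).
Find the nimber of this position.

6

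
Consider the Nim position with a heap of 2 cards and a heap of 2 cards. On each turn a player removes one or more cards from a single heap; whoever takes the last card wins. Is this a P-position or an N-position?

P-position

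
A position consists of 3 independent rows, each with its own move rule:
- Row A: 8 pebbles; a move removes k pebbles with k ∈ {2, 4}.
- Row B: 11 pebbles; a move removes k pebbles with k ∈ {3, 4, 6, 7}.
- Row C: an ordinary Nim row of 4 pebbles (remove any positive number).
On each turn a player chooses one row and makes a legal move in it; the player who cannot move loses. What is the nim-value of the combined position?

5

For row A, compute g(0), g(1), … with moves {2, 4}:
g(0) = mex{} = 0
g(1) = mex{} = 0
g(2) = mex{0} = 1
g(3) = mex{0} = 1
g(4) = mex{0,1} = 2
g(5) = mex{0,1} = 2
g(6) = mex{1,2} = 0
g(7) = mex{1,2} = 0
g(8) = mex{0,2} = 1
So g(8) = 1.
Grundy values for row B (subtraction set {3, 4, 6, 7}):
g(0) = mex{} = 0
g(1) = mex{} = 0
g(2) = mex{} = 0
g(3) = mex{0} = 1
g(4) = mex{0} = 1
g(5) = mex{0} = 1
g(6) = mex{0,1} = 2
g(7) = mex{0,1} = 2
g(8) = mex{0,1} = 2
g(9) = mex{0,1,2} = 3
g(10) = mex{1,2} = 0
g(11) = mex{1,2} = 0
So g(11) = 0.
Row C is a plain Nim row of size 4, so its Grundy value is 4.
By the Sprague-Grundy theorem, the Grundy value of a sum of independent games is the XOR of the component values.
Combined value = 1 XOR 0 XOR 4 = 5.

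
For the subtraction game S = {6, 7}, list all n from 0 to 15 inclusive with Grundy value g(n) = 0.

0, 1, 2, 3, 4, 5, 13, 14, 15

Build the Grundy sequence with g(k) = mex{g(k−s) : s ∈ {6, 7}, s ≤ k}:
k:     0  1  2  3  4  5  6  7  8  9 10 11 12 13 14 15
g(k):  0  0  0  0  0  0  1  1  1  1  1  1  2  0  0  0
The P-positions (g = 0) in 0..15 are 0, 1, 2, 3, 4, 5, 13, 14, 15.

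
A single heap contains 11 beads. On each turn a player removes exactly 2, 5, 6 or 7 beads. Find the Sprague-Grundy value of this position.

Compute g(0), g(1), … for moves {2, 5, 6, 7}:
g(0) = mex{} = 0
g(1) = mex{} = 0
g(2) = mex{0} = 1
g(3) = mex{0} = 1
g(4) = mex{1} = 0
g(5) = mex{0,1} = 2
g(6) = mex{0} = 1
g(7) = mex{0,1,2} = 3
g(8) = mex{0,1} = 2
g(9) = mex{0,1,3} = 2
g(10) = mex{0,1,2} = 3
g(11) = mex{0,1,2} = 3
So g(11) = 3.

3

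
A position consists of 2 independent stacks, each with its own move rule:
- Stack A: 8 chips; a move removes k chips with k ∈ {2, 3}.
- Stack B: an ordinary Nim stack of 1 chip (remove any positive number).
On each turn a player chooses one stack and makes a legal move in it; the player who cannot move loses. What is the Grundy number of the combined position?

0

Build the Grundy sequence for stack A with g(k) = mex{g(k−s) : s ∈ {2, 3}, s ≤ k}:
k:     0  1  2  3  4  5  6  7  8
g(k):  0  0  1  1  2  0  0  1  1
So g(8) = 1.
Stack B is a plain Nim stack of size 1, so its Grundy value is 1.
By the Sprague-Grundy theorem, the Grundy value of a sum of independent games is the XOR of the component values.
Combined value = 1 XOR 1 = 0.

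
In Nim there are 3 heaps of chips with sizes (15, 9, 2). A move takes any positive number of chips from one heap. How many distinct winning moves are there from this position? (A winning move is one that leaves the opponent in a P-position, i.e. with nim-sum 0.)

Bitwise XOR of the heap sizes:
  1111  (15)
  1001  (9)
  0010  (2)
  ----
  0100  (4)
The overall nim-sum is X = 4. A heap of size p has a winning move iff p XOR X < p (reduce it to p XOR X).
  15: 15 XOR 4 = 11 < 15 — winning move (to 11).
  9: 9 XOR 4 = 13 ≥ 9 — no move.
  2: 2 XOR 4 = 6 ≥ 2 — no move.
That gives 1 winning move.

1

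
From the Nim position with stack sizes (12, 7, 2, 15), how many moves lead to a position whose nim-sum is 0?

Compute the nim-sum pairwise:
12 ^ 7 = 11
11 ^ 2 = 9
9 ^ 15 = 6
The overall nim-sum is X = 6. A stack of size p has a winning move iff p XOR X < p (reduce it to p XOR X).
  12: 12 XOR 6 = 10 < 12 — winning move (to 10).
  7: 7 XOR 6 = 1 < 7 — winning move (to 1).
  2: 2 XOR 6 = 4 ≥ 2 — no move.
  15: 15 XOR 6 = 9 < 15 — winning move (to 9).
That gives 3 winning moves.

3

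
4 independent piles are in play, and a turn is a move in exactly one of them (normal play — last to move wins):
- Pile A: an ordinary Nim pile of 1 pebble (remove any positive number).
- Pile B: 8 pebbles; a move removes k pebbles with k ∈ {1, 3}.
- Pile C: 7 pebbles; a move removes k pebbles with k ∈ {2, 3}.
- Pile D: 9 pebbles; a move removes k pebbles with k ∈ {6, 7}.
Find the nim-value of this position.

Pile A is a plain Nim pile of size 1, so its Grundy value is 1.
Grundy values for pile B (subtraction set {1, 3}):
g(0) = mex{} = 0
g(1) = mex{0} = 1
g(2) = mex{1} = 0
g(3) = mex{0} = 1
g(4) = mex{1} = 0
g(5) = mex{0} = 1
g(6) = mex{1} = 0
g(7) = mex{0} = 1
g(8) = mex{1} = 0
So g(8) = 0.
Grundy values for pile C (subtraction set {2, 3}):
k:     0  1  2  3  4  5  6  7
g(k):  0  0  1  1  2  0  0  1
So g(7) = 1.
Grundy values for pile D (subtraction set {6, 7}):
g(0) = mex{} = 0
g(1) = mex{} = 0
g(2) = mex{} = 0
g(3) = mex{} = 0
g(4) = mex{} = 0
g(5) = mex{} = 0
g(6) = mex{0} = 1
g(7) = mex{0} = 1
g(8) = mex{0} = 1
g(9) = mex{0} = 1
So g(9) = 1.
By the Sprague-Grundy theorem, the Grundy value of a sum of independent games is the XOR of the component values.
Combined value = 1 ⊕ 0 ⊕ 1 ⊕ 1 = 1.

1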